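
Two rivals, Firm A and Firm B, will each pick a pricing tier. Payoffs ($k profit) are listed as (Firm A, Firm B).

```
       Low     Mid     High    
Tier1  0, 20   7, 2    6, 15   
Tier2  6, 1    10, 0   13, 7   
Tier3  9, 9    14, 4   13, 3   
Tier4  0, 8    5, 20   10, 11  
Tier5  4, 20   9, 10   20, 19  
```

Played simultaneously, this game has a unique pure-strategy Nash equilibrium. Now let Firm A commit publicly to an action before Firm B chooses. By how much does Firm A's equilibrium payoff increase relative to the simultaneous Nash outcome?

4

Firm B best-responds to each possible Firm A move:
- Tier1: BR = Low, leader payoff 0.
- Tier2: BR = High, leader payoff 13.
- Tier3: BR = Low, leader payoff 9.
- Tier4: BR = Mid, leader payoff 5.
- Tier5: BR = Low, leader payoff 4.
Firm A's induced payoffs are 0, 13, 9, 5, 4, so Firm A commits to Tier2. Subgame-perfect outcome: (Tier2, High) with payoffs (13, 7).
For the simultaneous game, intersect best replies.
Firm A's best replies: Low→Tier3; Mid→Tier3; High→Tier5.
Firm B's best replies: Tier1→Low; Tier2→High; Tier3→Low; Tier4→Mid; Tier5→Low.
Only (Tier3, Low) has each player best-responding; Nash payoffs (9, 9).
Firm A's commitment gain: 13 − 9 = 4.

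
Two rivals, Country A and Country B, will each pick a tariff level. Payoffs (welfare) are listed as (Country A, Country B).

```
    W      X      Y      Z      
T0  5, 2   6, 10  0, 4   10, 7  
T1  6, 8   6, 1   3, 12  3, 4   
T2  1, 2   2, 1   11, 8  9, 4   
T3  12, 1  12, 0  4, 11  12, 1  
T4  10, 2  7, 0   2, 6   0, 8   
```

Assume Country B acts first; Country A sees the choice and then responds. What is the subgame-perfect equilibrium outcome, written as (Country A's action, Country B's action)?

Solve by backward induction (Country B leads).
- W → Country A plays T3 (best of 5, 6, 1, 12, 10); Country B gets 1.
- X → Country A plays T3 (best of 6, 6, 2, 12, 7); Country B gets 0.
- Y → Country A plays T2 (best of 0, 3, 11, 4, 2); Country B gets 8.
- Z → Country A plays T3 (best of 10, 3, 9, 12, 0); Country B gets 1.
Maximizing over 1, 0, 8, 1, Country B chooses Y. Subgame-perfect outcome: (T2, Y) with payoffs (11, 8).

(T2, Y)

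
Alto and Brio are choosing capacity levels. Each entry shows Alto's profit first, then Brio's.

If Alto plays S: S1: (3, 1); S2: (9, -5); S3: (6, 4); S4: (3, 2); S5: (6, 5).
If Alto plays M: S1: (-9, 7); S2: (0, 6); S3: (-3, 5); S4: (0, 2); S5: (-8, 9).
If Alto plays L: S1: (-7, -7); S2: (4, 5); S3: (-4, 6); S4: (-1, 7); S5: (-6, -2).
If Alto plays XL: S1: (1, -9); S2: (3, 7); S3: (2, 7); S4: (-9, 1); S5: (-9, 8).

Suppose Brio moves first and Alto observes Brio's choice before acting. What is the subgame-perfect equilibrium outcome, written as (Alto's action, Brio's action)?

(S, S5)

Work backward from Alto's decision.
- S1: Alto compares 3, -9, -7, 1 and picks S; Brio would get 1.
- S2: Alto compares 9, 0, 4, 3 and picks S; Brio would get -5.
- S3: Alto compares 6, -3, -4, 2 and picks S; Brio would get 4.
- S4: Alto compares 3, 0, -1, -9 and picks S; Brio would get 2.
- S5: Alto compares 6, -8, -6, -9 and picks S; Brio would get 5.
Maximizing over 1, -5, 4, 2, 5, Brio chooses S5. Subgame-perfect outcome: (S, S5) with payoffs (6, 5).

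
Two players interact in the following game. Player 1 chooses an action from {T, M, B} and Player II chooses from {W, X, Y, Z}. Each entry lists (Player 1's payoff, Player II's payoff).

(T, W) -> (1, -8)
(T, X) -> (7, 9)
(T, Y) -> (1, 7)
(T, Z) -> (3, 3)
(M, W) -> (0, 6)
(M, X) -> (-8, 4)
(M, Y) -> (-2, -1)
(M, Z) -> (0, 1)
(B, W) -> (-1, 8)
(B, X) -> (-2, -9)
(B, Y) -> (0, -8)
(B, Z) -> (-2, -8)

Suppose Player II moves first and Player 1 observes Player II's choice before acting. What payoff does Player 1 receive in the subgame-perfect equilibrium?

Backward induction with Player II moving first.
- W: Player 1 compares 1, 0, -1 and picks T; Player II would get -8.
- X: Player 1 compares 7, -8, -2 and picks T; Player II would get 9.
- Y: Player 1 compares 1, -2, 0 and picks T; Player II would get 7.
- Z: Player 1 compares 3, 0, -2 and picks T; Player II would get 3.
Among -8, 9, 7, 3, the best is 9 at X. Subgame-perfect outcome: (T, X) with payoffs (7, 9).

7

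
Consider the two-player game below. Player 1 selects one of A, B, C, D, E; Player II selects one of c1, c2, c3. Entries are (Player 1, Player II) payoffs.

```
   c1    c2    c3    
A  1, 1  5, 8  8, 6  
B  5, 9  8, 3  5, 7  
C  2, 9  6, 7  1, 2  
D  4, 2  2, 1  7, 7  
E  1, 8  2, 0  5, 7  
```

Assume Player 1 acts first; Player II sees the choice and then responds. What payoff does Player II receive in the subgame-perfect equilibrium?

7

Player II best-responds to each possible Player 1 move:
- A: Player II compares 1, 8, 6 and picks c2; Player 1 would get 5.
- B: Player II compares 9, 3, 7 and picks c1; Player 1 would get 5.
- C: Player II compares 9, 7, 2 and picks c1; Player 1 would get 2.
- D: Player II compares 2, 1, 7 and picks c3; Player 1 would get 7.
- E: Player II compares 8, 0, 7 and picks c1; Player 1 would get 1.
Player 1's induced payoffs are 5, 5, 2, 7, 1, so Player 1 commits to D. Subgame-perfect outcome: (D, c3) with payoffs (7, 7).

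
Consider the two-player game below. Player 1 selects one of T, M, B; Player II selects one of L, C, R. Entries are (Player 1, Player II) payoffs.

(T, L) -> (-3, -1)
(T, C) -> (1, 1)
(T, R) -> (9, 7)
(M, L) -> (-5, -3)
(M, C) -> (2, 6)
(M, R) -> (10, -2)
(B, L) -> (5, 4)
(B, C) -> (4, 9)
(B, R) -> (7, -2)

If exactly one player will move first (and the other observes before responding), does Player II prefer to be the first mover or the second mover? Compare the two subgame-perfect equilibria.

If Player 1 leads: Player II's best replies are T→R, M→C, B→C; Player 1's induced payoffs 9, 2, 4; outcome (T, R), payoffs (9, 7).
If Player II leads: Player 1's best replies are L→B, C→B, R→M; Player II's induced payoffs 4, 9, -2; outcome (B, C), payoffs (4, 9).
Player II gets 9 moving first and 7 moving second, so Player II prefers to move first.

first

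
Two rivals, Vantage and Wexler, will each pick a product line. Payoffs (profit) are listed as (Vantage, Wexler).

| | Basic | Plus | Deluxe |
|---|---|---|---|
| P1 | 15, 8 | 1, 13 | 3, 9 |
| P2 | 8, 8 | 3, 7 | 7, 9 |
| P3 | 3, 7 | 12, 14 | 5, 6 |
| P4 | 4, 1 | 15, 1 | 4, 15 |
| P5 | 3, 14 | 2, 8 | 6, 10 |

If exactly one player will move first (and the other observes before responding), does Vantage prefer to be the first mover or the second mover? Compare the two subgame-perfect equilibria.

If Vantage leads: Wexler's best replies are P1→Plus, P2→Deluxe, P3→Plus, P4→Deluxe, P5→Basic; Vantage's induced payoffs 1, 7, 12, 4, 3; outcome (P3, Plus), payoffs (12, 14).
If Wexler leads: Vantage's best replies are Basic→P1, Plus→P4, Deluxe→P2; Wexler's induced payoffs 8, 1, 9; outcome (P2, Deluxe), payoffs (7, 9).
Vantage gets 12 moving first and 7 moving second, so Vantage prefers to move first.

first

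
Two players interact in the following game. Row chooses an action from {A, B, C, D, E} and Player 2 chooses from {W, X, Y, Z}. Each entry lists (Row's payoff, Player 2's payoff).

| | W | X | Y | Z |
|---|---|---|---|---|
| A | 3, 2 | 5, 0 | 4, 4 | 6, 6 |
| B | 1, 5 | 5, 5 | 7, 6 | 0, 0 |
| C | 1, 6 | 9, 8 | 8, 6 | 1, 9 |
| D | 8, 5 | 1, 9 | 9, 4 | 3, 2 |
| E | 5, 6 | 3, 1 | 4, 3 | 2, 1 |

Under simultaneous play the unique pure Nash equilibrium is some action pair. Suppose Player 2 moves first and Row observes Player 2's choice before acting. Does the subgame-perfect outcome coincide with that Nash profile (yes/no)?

no

Solve by backward induction (Player 2 leads).
- W: BR = D, leader payoff 5.
- X: BR = C, leader payoff 8.
- Y: BR = D, leader payoff 4.
- Z: BR = A, leader payoff 6.
Among 5, 8, 4, 6, the best is 8 at X. Subgame-perfect outcome: (C, X) with payoffs (9, 8).
Now find the simultaneous Nash equilibrium.
Row's best replies: W→D; X→C; Y→D; Z→A.
Player 2's best replies: A→Z; B→Y; C→Z; D→X; E→W.
Only (A, Z) has each player best-responding; Nash payoffs (6, 6).
Sequential outcome (C, X) differs from the Nash profile (A, Z).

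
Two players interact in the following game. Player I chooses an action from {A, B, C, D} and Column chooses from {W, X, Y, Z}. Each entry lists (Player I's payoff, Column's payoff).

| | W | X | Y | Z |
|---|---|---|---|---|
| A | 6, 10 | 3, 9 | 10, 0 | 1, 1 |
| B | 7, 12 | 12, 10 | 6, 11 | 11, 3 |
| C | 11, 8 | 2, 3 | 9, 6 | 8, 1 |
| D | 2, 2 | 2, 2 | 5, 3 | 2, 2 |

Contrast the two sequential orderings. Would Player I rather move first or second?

second

If Player I leads: Column's best replies are A→W, B→W, C→W, D→Y; Player I's induced payoffs 6, 7, 11, 5; outcome (C, W), payoffs (11, 8).
If Column leads: Player I's best replies are W→C, X→B, Y→A, Z→B; Column's induced payoffs 8, 10, 0, 3; outcome (B, X), payoffs (12, 10).
Player I gets 11 moving first and 12 moving second, so Player I prefers to move second.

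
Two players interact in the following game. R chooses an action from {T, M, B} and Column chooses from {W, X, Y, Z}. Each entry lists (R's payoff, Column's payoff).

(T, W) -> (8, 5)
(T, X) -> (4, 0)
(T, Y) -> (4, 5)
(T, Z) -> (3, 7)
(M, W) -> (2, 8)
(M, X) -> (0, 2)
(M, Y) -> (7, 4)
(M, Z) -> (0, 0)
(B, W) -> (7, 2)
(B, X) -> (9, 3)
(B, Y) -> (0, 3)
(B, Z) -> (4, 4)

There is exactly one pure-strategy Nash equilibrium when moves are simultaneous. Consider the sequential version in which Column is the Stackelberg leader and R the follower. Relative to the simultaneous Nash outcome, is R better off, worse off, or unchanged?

Solve by backward induction (Column leads).
- W: R compares 8, 2, 7 and picks T; Column would get 5.
- X: R compares 4, 0, 9 and picks B; Column would get 3.
- Y: R compares 4, 7, 0 and picks M; Column would get 4.
- Z: R compares 3, 0, 4 and picks B; Column would get 4.
Column's induced payoffs are 5, 3, 4, 4, so Column commits to W. Subgame-perfect outcome: (T, W) with payoffs (8, 5).
For the simultaneous game, intersect best replies.
R's best replies: W→T; X→B; Y→M; Z→B.
Column's best replies: T→Z; M→W; B→Z.
The unique mutual best reply is (B, Z), giving (4, 4).
R earns 8 sequentially versus 4 at the Nash outcome: better off.

better off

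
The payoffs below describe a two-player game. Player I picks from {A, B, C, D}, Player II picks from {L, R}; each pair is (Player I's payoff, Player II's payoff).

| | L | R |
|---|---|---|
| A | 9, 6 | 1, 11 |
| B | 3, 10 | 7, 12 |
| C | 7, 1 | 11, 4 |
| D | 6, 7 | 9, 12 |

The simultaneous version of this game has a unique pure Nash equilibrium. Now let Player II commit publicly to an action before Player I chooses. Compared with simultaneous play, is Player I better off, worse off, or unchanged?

Solve by backward induction (Player II leads).
- L: Player I compares 9, 3, 7, 6 and picks A; Player II would get 6.
- R: Player I compares 1, 7, 11, 9 and picks C; Player II would get 4.
Player II's induced payoffs are 6, 4, so Player II commits to L. Subgame-perfect outcome: (A, L) with payoffs (9, 6).
Under simultaneous play:
Player I's best replies: L→A; R→C.
Player II's best replies: A→R; B→R; C→R; D→R.
The unique mutual best reply is (C, R), giving (11, 4).
Player I earns 9 sequentially versus 11 at the Nash outcome: worse off.

worse off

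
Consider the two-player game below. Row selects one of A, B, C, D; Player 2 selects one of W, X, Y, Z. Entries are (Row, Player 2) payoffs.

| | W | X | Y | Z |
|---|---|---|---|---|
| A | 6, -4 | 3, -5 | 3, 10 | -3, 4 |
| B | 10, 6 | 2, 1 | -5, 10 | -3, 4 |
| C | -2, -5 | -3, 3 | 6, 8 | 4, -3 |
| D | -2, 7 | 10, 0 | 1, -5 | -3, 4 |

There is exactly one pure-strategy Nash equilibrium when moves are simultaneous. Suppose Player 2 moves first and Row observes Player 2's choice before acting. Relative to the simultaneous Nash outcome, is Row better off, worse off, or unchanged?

Work backward from Row's decision.
- W → Row plays B (best of 6, 10, -2, -2); Player 2 gets 6.
- X → Row plays D (best of 3, 2, -3, 10); Player 2 gets 0.
- Y → Row plays C (best of 3, -5, 6, 1); Player 2 gets 8.
- Z → Row plays C (best of -3, -3, 4, -3); Player 2 gets -3.
Maximizing over 6, 0, 8, -3, Player 2 chooses Y. Subgame-perfect outcome: (C, Y) with payoffs (6, 8).
Under simultaneous play:
Row's best replies: W→B; X→D; Y→C; Z→C.
Player 2's best replies: A→Y; B→Y; C→Y; D→W.
The unique mutual best reply is (C, Y), giving (6, 8).
Row earns 6 sequentially versus 6 at the Nash outcome: unchanged.

unchanged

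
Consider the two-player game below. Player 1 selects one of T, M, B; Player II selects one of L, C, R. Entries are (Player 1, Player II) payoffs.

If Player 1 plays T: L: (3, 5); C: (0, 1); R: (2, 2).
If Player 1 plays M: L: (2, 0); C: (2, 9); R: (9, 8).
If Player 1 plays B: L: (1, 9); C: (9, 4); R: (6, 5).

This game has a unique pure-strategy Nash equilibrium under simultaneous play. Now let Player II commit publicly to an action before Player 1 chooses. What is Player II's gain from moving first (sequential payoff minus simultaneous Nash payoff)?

3

Player 1 best-responds to each possible Player II move:
- L → Player 1 plays T (best of 3, 2, 1); Player II gets 5.
- C → Player 1 plays B (best of 0, 2, 9); Player II gets 4.
- R → Player 1 plays M (best of 2, 9, 6); Player II gets 8.
Player II's induced payoffs are 5, 4, 8, so Player II commits to R. Subgame-perfect outcome: (M, R) with payoffs (9, 8).
Now find the simultaneous Nash equilibrium.
Player 1's best replies: L→T; C→B; R→M.
Player II's best replies: T→L; M→C; B→L.
The unique mutual best reply is (T, L), giving (3, 5).
Player II's commitment gain: 8 − 5 = 3.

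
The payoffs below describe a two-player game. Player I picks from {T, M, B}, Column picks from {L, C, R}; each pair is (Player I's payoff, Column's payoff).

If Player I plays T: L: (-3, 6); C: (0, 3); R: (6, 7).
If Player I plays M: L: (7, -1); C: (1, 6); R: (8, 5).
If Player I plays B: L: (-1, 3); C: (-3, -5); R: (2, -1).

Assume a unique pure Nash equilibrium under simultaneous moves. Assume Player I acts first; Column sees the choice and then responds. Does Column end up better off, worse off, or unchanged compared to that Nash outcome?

better off

Work backward from Column's decision.
- T → Column plays R (best of 6, 3, 7); Player I gets 6.
- M → Column plays C (best of -1, 6, 5); Player I gets 1.
- B → Column plays L (best of 3, -5, -1); Player I gets -1.
Maximizing over 6, 1, -1, Player I chooses T. Subgame-perfect outcome: (T, R) with payoffs (6, 7).
For the simultaneous game, intersect best replies.
Player I's best replies: L→M; C→M; R→M.
Column's best replies: T→R; M→C; B→L.
Only (M, C) has each player best-responding; Nash payoffs (1, 6).
Column earns 7 sequentially versus 6 at the Nash outcome: better off.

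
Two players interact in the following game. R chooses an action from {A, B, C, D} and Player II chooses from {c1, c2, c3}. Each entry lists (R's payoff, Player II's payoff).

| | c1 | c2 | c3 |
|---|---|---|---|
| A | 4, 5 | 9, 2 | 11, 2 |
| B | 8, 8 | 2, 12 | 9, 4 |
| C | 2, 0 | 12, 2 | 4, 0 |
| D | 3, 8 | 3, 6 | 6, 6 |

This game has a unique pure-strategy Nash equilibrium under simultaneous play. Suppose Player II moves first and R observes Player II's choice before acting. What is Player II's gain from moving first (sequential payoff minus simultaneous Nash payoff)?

R best-responds to each possible Player II move:
- c1: BR = B, leader payoff 8.
- c2: BR = C, leader payoff 2.
- c3: BR = A, leader payoff 2.
Player II's induced payoffs are 8, 2, 2, so Player II commits to c1. Subgame-perfect outcome: (B, c1) with payoffs (8, 8).
Under simultaneous play:
R's best replies: c1→B; c2→C; c3→A.
Player II's best replies: A→c1; B→c2; C→c2; D→c1.
Only (C, c2) has each player best-responding; Nash payoffs (12, 2).
Player II's commitment gain: 8 − 2 = 6.

6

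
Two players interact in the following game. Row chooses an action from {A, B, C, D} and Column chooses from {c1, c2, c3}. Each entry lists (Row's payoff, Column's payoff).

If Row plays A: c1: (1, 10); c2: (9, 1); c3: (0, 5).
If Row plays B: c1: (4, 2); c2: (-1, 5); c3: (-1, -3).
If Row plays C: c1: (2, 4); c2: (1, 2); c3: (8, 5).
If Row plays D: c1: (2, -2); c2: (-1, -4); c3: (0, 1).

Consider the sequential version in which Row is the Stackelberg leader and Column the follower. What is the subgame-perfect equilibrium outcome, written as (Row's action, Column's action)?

(C, c3)

Work backward from Column's decision.
- A: Column compares 10, 1, 5 and picks c1; Row would get 1.
- B: Column compares 2, 5, -3 and picks c2; Row would get -1.
- C: Column compares 4, 2, 5 and picks c3; Row would get 8.
- D: Column compares -2, -4, 1 and picks c3; Row would get 0.
Maximizing over 1, -1, 8, 0, Row chooses C. Subgame-perfect outcome: (C, c3) with payoffs (8, 5).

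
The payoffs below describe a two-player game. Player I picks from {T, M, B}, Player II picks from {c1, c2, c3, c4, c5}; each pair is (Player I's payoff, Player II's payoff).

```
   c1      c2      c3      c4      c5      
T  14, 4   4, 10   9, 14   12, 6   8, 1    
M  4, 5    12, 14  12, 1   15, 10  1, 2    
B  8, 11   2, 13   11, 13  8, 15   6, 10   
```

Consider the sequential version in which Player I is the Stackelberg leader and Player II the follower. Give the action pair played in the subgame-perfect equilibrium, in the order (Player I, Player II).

Solve by backward induction (Player I leads).
- T: BR = c3, leader payoff 9.
- M: BR = c2, leader payoff 12.
- B: BR = c4, leader payoff 8.
Player I's induced payoffs are 9, 12, 8, so Player I commits to M. Subgame-perfect outcome: (M, c2) with payoffs (12, 14).

(M, c2)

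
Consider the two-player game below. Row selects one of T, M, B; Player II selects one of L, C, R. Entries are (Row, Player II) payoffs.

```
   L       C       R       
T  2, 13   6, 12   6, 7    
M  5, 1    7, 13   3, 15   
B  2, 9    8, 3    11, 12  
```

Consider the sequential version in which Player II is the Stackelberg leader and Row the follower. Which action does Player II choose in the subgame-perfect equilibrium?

Solve by backward induction (Player II leads).
- L: BR = M, leader payoff 1.
- C: BR = B, leader payoff 3.
- R: BR = B, leader payoff 12.
Among 1, 3, 12, the best is 12 at R. Subgame-perfect outcome: (B, R) with payoffs (11, 12).

R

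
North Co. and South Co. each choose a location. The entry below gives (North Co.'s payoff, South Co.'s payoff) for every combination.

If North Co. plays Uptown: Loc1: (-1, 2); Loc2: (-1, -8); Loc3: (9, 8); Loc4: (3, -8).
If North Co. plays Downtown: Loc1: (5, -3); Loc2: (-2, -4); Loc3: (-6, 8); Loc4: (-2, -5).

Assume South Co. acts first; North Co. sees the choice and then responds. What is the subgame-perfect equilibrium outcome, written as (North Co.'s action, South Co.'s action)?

(Uptown, Loc3)

Backward induction with South Co. moving first.
- Loc1: BR = Downtown, leader payoff -3.
- Loc2: BR = Uptown, leader payoff -8.
- Loc3: BR = Uptown, leader payoff 8.
- Loc4: BR = Uptown, leader payoff -8.
South Co.'s induced payoffs are -3, -8, 8, -8, so South Co. commits to Loc3. Subgame-perfect outcome: (Uptown, Loc3) with payoffs (9, 8).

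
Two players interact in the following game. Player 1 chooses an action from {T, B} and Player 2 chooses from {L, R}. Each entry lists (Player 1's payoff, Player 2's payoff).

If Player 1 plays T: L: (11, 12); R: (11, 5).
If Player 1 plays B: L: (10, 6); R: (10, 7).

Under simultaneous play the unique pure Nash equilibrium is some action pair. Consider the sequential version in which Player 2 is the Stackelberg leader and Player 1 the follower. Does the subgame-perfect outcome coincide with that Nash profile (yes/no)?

yes

Solve by backward induction (Player 2 leads).
- L → Player 1 plays T (best of 11, 10); Player 2 gets 12.
- R → Player 1 plays T (best of 11, 10); Player 2 gets 5.
Player 2's induced payoffs are 12, 5, so Player 2 commits to L. Subgame-perfect outcome: (T, L) with payoffs (11, 12).
For the simultaneous game, intersect best replies.
Player 1's best replies: L→T; R→T.
Player 2's best replies: T→L; B→R.
The unique mutual best reply is (T, L), giving (11, 12).
Sequential outcome (T, L) coincides with the Nash profile (T, L).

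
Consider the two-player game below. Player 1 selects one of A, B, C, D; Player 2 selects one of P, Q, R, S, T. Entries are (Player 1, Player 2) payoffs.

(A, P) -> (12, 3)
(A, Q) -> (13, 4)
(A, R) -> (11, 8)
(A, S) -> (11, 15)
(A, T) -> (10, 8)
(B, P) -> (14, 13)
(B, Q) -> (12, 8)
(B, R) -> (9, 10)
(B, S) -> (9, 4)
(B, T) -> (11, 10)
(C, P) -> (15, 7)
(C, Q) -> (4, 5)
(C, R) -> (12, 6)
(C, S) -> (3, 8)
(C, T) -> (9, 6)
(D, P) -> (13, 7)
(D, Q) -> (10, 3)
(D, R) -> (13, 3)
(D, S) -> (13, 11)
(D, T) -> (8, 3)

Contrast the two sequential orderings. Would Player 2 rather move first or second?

If Player 1 leads: Player 2's best replies are A→S, B→P, C→S, D→S; Player 1's induced payoffs 11, 14, 3, 13; outcome (B, P), payoffs (14, 13).
If Player 2 leads: Player 1's best replies are P→C, Q→A, R→D, S→D, T→B; Player 2's induced payoffs 7, 4, 3, 11, 10; outcome (D, S), payoffs (13, 11).
Player 2 gets 11 moving first and 13 moving second, so Player 2 prefers to move second.

second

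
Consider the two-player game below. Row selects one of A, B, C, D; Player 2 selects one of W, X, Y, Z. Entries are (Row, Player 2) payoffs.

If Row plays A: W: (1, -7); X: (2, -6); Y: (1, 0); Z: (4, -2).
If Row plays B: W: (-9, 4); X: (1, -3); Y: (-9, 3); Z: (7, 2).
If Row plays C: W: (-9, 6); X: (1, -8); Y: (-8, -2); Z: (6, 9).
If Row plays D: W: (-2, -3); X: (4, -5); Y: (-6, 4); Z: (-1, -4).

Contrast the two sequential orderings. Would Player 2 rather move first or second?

If Row leads: Player 2's best replies are A→Y, B→W, C→Z, D→Y; Row's induced payoffs 1, -9, 6, -6; outcome (C, Z), payoffs (6, 9).
If Player 2 leads: Row's best replies are W→A, X→D, Y→A, Z→B; Player 2's induced payoffs -7, -5, 0, 2; outcome (B, Z), payoffs (7, 2).
Player 2 gets 2 moving first and 9 moving second, so Player 2 prefers to move second.

second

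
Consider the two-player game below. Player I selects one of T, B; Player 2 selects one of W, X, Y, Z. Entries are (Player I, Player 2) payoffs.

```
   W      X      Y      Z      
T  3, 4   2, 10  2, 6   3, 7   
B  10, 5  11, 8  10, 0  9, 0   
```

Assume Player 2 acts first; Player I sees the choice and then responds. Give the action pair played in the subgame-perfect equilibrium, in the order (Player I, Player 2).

Player I best-responds to each possible Player 2 move:
- W → Player I plays B (best of 3, 10); Player 2 gets 5.
- X → Player I plays B (best of 2, 11); Player 2 gets 8.
- Y → Player I plays B (best of 2, 10); Player 2 gets 0.
- Z → Player I plays B (best of 3, 9); Player 2 gets 0.
Among 5, 8, 0, 0, the best is 8 at X. Subgame-perfect outcome: (B, X) with payoffs (11, 8).

(B, X)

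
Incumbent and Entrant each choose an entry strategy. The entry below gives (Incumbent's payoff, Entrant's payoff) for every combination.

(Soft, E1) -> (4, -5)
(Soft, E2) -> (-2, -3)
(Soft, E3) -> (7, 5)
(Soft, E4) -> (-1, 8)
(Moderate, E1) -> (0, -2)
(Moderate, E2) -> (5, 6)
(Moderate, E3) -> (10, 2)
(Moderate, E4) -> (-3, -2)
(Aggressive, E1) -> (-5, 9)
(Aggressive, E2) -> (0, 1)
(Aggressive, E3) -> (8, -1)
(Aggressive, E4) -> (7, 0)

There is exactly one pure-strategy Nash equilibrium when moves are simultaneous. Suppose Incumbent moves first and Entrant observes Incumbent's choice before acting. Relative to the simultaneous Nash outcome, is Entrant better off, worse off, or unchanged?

Work backward from Entrant's decision.
- Soft: Entrant compares -5, -3, 5, 8 and picks E4; Incumbent would get -1.
- Moderate: Entrant compares -2, 6, 2, -2 and picks E2; Incumbent would get 5.
- Aggressive: Entrant compares 9, 1, -1, 0 and picks E1; Incumbent would get -5.
Maximizing over -1, 5, -5, Incumbent chooses Moderate. Subgame-perfect outcome: (Moderate, E2) with payoffs (5, 6).
For the simultaneous game, intersect best replies.
Incumbent's best replies: E1→Soft; E2→Moderate; E3→Moderate; E4→Aggressive.
Entrant's best replies: Soft→E4; Moderate→E2; Aggressive→E1.
Only (Moderate, E2) has each player best-responding; Nash payoffs (5, 6).
Entrant earns 6 sequentially versus 6 at the Nash outcome: unchanged.

unchanged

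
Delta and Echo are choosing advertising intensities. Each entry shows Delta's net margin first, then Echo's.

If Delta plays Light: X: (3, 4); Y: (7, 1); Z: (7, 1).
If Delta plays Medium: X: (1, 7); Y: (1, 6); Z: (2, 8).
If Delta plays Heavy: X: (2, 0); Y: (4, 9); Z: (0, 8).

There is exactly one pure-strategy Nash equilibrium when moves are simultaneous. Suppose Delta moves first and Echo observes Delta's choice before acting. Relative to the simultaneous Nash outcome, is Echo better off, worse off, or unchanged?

better off

Echo best-responds to each possible Delta move:
- Light: Echo compares 4, 1, 1 and picks X; Delta would get 3.
- Medium: Echo compares 7, 6, 8 and picks Z; Delta would get 2.
- Heavy: Echo compares 0, 9, 8 and picks Y; Delta would get 4.
Maximizing over 3, 2, 4, Delta chooses Heavy. Subgame-perfect outcome: (Heavy, Y) with payoffs (4, 9).
For the simultaneous game, intersect best replies.
Delta's best replies: X→Light; Y→Light; Z→Light.
Echo's best replies: Light→X; Medium→Z; Heavy→Y.
The unique mutual best reply is (Light, X), giving (3, 4).
Echo earns 9 sequentially versus 4 at the Nash outcome: better off.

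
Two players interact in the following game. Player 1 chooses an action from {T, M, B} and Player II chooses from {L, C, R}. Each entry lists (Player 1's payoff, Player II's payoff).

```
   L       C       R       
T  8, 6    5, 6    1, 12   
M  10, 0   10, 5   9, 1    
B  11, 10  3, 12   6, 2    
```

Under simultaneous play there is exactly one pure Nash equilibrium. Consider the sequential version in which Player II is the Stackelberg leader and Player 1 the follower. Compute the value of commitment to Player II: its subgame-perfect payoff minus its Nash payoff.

5

Work backward from Player 1's decision.
- L: BR = B, leader payoff 10.
- C: BR = M, leader payoff 5.
- R: BR = M, leader payoff 1.
Maximizing over 10, 5, 1, Player II chooses L. Subgame-perfect outcome: (B, L) with payoffs (11, 10).
Now find the simultaneous Nash equilibrium.
Player 1's best replies: L→B; C→M; R→M.
Player II's best replies: T→R; M→C; B→C.
Only (M, C) has each player best-responding; Nash payoffs (10, 5).
Player II's commitment gain: 10 − 5 = 5.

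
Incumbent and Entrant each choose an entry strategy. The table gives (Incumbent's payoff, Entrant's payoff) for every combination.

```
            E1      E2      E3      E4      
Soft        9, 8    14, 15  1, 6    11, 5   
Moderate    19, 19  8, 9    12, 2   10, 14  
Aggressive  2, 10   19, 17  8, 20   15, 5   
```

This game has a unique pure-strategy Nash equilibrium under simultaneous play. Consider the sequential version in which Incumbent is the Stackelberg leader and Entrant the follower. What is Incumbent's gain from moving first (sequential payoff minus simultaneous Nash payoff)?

Entrant best-responds to each possible Incumbent move:
- Soft: Entrant compares 8, 15, 6, 5 and picks E2; Incumbent would get 14.
- Moderate: Entrant compares 19, 9, 2, 14 and picks E1; Incumbent would get 19.
- Aggressive: Entrant compares 10, 17, 20, 5 and picks E3; Incumbent would get 8.
Incumbent's induced payoffs are 14, 19, 8, so Incumbent commits to Moderate. Subgame-perfect outcome: (Moderate, E1) with payoffs (19, 19).
For the simultaneous game, intersect best replies.
Incumbent's best replies: E1→Moderate; E2→Aggressive; E3→Moderate; E4→Aggressive.
Entrant's best replies: Soft→E2; Moderate→E1; Aggressive→E3.
The unique mutual best reply is (Moderate, E1), giving (19, 19).
Incumbent's commitment gain: 19 − 19 = 0.

0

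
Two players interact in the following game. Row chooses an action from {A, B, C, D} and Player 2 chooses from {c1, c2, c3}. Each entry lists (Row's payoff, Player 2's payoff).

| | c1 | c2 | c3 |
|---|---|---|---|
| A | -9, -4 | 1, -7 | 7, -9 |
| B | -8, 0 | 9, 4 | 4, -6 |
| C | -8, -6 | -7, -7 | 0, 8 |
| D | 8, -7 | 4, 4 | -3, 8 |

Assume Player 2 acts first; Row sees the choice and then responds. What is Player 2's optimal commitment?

Row best-responds to each possible Player 2 move:
- c1: Row compares -9, -8, -8, 8 and picks D; Player 2 would get -7.
- c2: Row compares 1, 9, -7, 4 and picks B; Player 2 would get 4.
- c3: Row compares 7, 4, 0, -3 and picks A; Player 2 would get -9.
Player 2's induced payoffs are -7, 4, -9, so Player 2 commits to c2. Subgame-perfect outcome: (B, c2) with payoffs (9, 4).

c2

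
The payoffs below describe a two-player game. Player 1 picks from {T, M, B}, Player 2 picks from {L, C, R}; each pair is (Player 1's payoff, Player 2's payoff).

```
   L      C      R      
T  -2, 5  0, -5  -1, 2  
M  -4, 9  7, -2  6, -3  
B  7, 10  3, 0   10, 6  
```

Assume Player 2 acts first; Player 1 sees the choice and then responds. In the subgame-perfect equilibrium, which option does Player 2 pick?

Solve by backward induction (Player 2 leads).
- L → Player 1 plays B (best of -2, -4, 7); Player 2 gets 10.
- C → Player 1 plays M (best of 0, 7, 3); Player 2 gets -2.
- R → Player 1 plays B (best of -1, 6, 10); Player 2 gets 6.
Among 10, -2, 6, the best is 10 at L. Subgame-perfect outcome: (B, L) with payoffs (7, 10).

L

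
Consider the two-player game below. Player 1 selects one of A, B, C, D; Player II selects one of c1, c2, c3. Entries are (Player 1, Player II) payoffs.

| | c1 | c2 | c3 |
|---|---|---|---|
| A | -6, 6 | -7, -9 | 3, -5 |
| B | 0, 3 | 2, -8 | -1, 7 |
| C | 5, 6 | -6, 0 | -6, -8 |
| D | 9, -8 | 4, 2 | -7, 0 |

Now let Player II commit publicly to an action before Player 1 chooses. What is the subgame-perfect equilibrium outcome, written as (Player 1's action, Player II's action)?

(D, c2)

Work backward from Player 1's decision.
- c1: Player 1 compares -6, 0, 5, 9 and picks D; Player II would get -8.
- c2: Player 1 compares -7, 2, -6, 4 and picks D; Player II would get 2.
- c3: Player 1 compares 3, -1, -6, -7 and picks A; Player II would get -5.
Among -8, 2, -5, the best is 2 at c2. Subgame-perfect outcome: (D, c2) with payoffs (4, 2).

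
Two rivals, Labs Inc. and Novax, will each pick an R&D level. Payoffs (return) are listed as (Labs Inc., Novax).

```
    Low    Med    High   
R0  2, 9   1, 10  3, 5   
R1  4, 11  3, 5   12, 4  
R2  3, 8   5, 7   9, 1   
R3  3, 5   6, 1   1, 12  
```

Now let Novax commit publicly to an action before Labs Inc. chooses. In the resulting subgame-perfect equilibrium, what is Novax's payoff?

Backward induction with Novax moving first.
- Low: BR = R1, leader payoff 11.
- Med: BR = R3, leader payoff 1.
- High: BR = R1, leader payoff 4.
Maximizing over 11, 1, 4, Novax chooses Low. Subgame-perfect outcome: (R1, Low) with payoffs (4, 11).

11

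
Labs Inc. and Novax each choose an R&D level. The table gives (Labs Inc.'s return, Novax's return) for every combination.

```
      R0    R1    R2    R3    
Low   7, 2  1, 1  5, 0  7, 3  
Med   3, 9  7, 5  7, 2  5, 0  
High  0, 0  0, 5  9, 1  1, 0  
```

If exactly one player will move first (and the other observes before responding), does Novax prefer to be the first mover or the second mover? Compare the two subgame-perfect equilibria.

first

If Labs Inc. leads: Novax's best replies are Low→R3, Med→R0, High→R1; Labs Inc.'s induced payoffs 7, 3, 0; outcome (Low, R3), payoffs (7, 3).
If Novax leads: Labs Inc.'s best replies are R0→Low, R1→Med, R2→High, R3→Low; Novax's induced payoffs 2, 5, 1, 3; outcome (Med, R1), payoffs (7, 5).
Novax gets 5 moving first and 3 moving second, so Novax prefers to move first.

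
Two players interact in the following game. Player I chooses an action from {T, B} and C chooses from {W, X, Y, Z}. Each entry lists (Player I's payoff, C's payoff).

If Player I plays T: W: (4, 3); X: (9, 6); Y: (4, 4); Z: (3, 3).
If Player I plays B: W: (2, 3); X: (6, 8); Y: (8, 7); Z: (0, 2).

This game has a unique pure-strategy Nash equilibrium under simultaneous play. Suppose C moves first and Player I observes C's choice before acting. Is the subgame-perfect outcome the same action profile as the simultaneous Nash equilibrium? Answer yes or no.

Solve by backward induction (C leads).
- W → Player I plays T (best of 4, 2); C gets 3.
- X → Player I plays T (best of 9, 6); C gets 6.
- Y → Player I plays B (best of 4, 8); C gets 7.
- Z → Player I plays T (best of 3, 0); C gets 3.
C's induced payoffs are 3, 6, 7, 3, so C commits to Y. Subgame-perfect outcome: (B, Y) with payoffs (8, 7).
Under simultaneous play:
Player I's best replies: W→T; X→T; Y→B; Z→T.
C's best replies: T→X; B→X.
The unique mutual best reply is (T, X), giving (9, 6).
Sequential outcome (B, Y) differs from the Nash profile (T, X).

no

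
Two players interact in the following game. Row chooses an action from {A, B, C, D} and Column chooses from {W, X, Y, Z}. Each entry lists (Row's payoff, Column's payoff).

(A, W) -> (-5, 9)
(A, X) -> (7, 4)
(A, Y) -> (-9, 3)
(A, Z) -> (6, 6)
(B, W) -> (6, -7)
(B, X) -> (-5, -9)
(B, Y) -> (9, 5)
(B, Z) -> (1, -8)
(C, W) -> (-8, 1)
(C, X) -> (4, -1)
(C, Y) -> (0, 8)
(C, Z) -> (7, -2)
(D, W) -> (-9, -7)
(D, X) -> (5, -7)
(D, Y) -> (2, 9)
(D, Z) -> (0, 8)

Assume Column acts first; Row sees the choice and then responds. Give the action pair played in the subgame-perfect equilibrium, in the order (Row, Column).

(B, Y)

Backward induction with Column moving first.
- W → Row plays B (best of -5, 6, -8, -9); Column gets -7.
- X → Row plays A (best of 7, -5, 4, 5); Column gets 4.
- Y → Row plays B (best of -9, 9, 0, 2); Column gets 5.
- Z → Row plays C (best of 6, 1, 7, 0); Column gets -2.
Column's induced payoffs are -7, 4, 5, -2, so Column commits to Y. Subgame-perfect outcome: (B, Y) with payoffs (9, 5).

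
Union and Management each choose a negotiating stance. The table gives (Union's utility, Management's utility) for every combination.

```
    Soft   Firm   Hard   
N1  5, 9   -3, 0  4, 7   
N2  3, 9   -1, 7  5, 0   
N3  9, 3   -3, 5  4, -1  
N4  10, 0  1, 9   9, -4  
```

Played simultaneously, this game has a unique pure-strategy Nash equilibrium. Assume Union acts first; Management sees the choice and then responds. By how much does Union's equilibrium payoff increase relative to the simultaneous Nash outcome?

Management best-responds to each possible Union move:
- N1 → Management plays Soft (best of 9, 0, 7); Union gets 5.
- N2 → Management plays Soft (best of 9, 7, 0); Union gets 3.
- N3 → Management plays Firm (best of 3, 5, -1); Union gets -3.
- N4 → Management plays Firm (best of 0, 9, -4); Union gets 1.
Union's induced payoffs are 5, 3, -3, 1, so Union commits to N1. Subgame-perfect outcome: (N1, Soft) with payoffs (5, 9).
Now find the simultaneous Nash equilibrium.
Union's best replies: Soft→N4; Firm→N4; Hard→N4.
Management's best replies: N1→Soft; N2→Soft; N3→Firm; N4→Firm.
The unique mutual best reply is (N4, Firm), giving (1, 9).
Union's commitment gain: 5 − 1 = 4.

4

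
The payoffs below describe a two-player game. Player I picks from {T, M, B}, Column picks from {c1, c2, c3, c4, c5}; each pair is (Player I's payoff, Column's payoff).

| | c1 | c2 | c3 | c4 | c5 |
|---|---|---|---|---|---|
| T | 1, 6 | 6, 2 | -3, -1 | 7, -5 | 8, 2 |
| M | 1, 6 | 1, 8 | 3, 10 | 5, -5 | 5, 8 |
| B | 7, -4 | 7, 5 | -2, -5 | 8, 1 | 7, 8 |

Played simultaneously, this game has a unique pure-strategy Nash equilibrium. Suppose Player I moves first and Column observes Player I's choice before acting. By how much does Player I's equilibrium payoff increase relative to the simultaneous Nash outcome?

4

Work backward from Column's decision.
- T: BR = c1, leader payoff 1.
- M: BR = c3, leader payoff 3.
- B: BR = c5, leader payoff 7.
Among 1, 3, 7, the best is 7 at B. Subgame-perfect outcome: (B, c5) with payoffs (7, 8).
Under simultaneous play:
Player I's best replies: c1→B; c2→B; c3→M; c4→B; c5→T.
Column's best replies: T→c1; M→c3; B→c5.
The unique mutual best reply is (M, c3), giving (3, 10).
Player I's commitment gain: 7 − 3 = 4.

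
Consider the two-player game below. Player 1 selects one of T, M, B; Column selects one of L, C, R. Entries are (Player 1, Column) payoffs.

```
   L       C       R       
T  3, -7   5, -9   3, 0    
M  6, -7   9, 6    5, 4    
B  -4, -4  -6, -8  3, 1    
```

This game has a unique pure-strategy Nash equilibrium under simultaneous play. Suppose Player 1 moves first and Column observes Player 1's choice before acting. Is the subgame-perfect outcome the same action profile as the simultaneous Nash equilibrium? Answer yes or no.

yes

Solve by backward induction (Player 1 leads).
- T → Column plays R (best of -7, -9, 0); Player 1 gets 3.
- M → Column plays C (best of -7, 6, 4); Player 1 gets 9.
- B → Column plays R (best of -4, -8, 1); Player 1 gets 3.
Among 3, 9, 3, the best is 9 at M. Subgame-perfect outcome: (M, C) with payoffs (9, 6).
Under simultaneous play:
Player 1's best replies: L→M; C→M; R→M.
Column's best replies: T→R; M→C; B→R.
Only (M, C) has each player best-responding; Nash payoffs (9, 6).
Sequential outcome (M, C) coincides with the Nash profile (M, C).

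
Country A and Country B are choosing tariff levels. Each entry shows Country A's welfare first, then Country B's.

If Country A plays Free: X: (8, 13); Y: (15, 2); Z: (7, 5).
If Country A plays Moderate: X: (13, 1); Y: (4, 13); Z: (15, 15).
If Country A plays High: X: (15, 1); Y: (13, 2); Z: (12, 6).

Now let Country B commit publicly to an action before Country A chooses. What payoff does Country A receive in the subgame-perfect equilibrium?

15

Work backward from Country A's decision.
- X → Country A plays High (best of 8, 13, 15); Country B gets 1.
- Y → Country A plays Free (best of 15, 4, 13); Country B gets 2.
- Z → Country A plays Moderate (best of 7, 15, 12); Country B gets 15.
Country B's induced payoffs are 1, 2, 15, so Country B commits to Z. Subgame-perfect outcome: (Moderate, Z) with payoffs (15, 15).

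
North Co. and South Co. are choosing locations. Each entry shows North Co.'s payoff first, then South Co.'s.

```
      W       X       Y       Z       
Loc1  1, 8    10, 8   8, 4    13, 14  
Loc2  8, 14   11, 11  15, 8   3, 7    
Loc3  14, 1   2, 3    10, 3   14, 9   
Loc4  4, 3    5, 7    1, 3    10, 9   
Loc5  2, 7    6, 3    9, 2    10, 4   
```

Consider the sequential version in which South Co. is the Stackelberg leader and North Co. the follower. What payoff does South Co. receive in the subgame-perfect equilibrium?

North Co. best-responds to each possible South Co. move:
- W → North Co. plays Loc3 (best of 1, 8, 14, 4, 2); South Co. gets 1.
- X → North Co. plays Loc2 (best of 10, 11, 2, 5, 6); South Co. gets 11.
- Y → North Co. plays Loc2 (best of 8, 15, 10, 1, 9); South Co. gets 8.
- Z → North Co. plays Loc3 (best of 13, 3, 14, 10, 10); South Co. gets 9.
Among 1, 11, 8, 9, the best is 11 at X. Subgame-perfect outcome: (Loc2, X) with payoffs (11, 11).

11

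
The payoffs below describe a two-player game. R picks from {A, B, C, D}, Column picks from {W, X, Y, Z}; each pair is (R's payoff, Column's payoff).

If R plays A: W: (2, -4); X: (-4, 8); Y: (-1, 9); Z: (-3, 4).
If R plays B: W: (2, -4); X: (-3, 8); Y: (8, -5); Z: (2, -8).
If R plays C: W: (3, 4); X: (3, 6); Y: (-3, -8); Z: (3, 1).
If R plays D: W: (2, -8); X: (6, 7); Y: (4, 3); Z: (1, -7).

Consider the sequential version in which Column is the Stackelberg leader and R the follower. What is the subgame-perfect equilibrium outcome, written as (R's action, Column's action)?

Solve by backward induction (Column leads).
- W: BR = C, leader payoff 4.
- X: BR = D, leader payoff 7.
- Y: BR = B, leader payoff -5.
- Z: BR = C, leader payoff 1.
Column's induced payoffs are 4, 7, -5, 1, so Column commits to X. Subgame-perfect outcome: (D, X) with payoffs (6, 7).

(D, X)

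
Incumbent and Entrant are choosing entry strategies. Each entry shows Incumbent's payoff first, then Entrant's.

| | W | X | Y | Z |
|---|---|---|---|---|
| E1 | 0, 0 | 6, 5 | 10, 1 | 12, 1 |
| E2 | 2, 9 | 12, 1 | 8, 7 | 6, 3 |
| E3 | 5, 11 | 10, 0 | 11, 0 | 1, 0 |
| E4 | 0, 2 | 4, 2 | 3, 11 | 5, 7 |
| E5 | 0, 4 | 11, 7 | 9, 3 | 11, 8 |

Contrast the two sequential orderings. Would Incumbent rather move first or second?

If Incumbent leads: Entrant's best replies are E1→X, E2→W, E3→W, E4→Y, E5→Z; Incumbent's induced payoffs 6, 2, 5, 3, 11; outcome (E5, Z), payoffs (11, 8).
If Entrant leads: Incumbent's best replies are W→E3, X→E2, Y→E3, Z→E1; Entrant's induced payoffs 11, 1, 0, 1; outcome (E3, W), payoffs (5, 11).
Incumbent gets 11 moving first and 5 moving second, so Incumbent prefers to move first.

first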